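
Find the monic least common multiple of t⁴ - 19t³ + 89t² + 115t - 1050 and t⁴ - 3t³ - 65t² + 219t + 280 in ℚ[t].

Repeated division with remainder:
  t⁴ - 19t³ + 89t² + 115t - 1050 = (t⁴ - 3t³ - 65t² + 219t + 280) + (-16t³ + 154t² - 104t - 1330)
  t⁴ - 3t³ - 65t² + 219t + 280 = (-(1/16)t - 53/128)(-16t³ + 154t² - 104t - 1330) + (-(495/64)t² + (1485/16)t - 17325/64)
  -16t³ + 154t² - 104t - 1330 = ((1024/495)t + 2432/495)(-(495/64)t² + (1485/16)t - 17325/64) + (0)
Last nonzero remainder: -(495/64)t² + (1485/16)t - 17325/64. Dividing through by -495/64 gives the monic gcd t² - 12t + 35.
Then lcm(f, g) = f·g / gcd(f, g); expanding and making the result monic gives the answer.

t⁶ - 10t⁵ - 74t⁴ + 764t³ + 697t² - 8530t - 8400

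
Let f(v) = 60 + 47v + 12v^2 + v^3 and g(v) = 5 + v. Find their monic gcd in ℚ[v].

5 + v

Repeated division with remainder:
  v^3 + 12v^2 + 47v + 60 = (v^2 + 7v + 12)(v + 5) + (0)
The last nonzero remainder v + 5 is already monic.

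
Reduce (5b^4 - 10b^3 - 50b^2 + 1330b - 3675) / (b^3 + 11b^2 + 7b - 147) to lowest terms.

(5b^2 - 30b + 175)/(b + 7)

Euclidean algorithm in ℚ[b]:
  5b^4 - 10b^3 - 50b^2 + 1330b - 3675 = (5b - 65)(b^3 + 11b^2 + 7b - 147) + (630b^2 + 2520b - 13230)
  b^3 + 11b^2 + 7b - 147 = ((1/630)b + 1/90)(630b^2 + 2520b - 13230) + (0)
Last nonzero remainder: 630b^2 + 2520b - 13230. Dividing through by 630 gives the monic gcd b^2 + 4b - 21.
Cancel b^2 + 4b - 21 from numerator and denominator to get the reduced form.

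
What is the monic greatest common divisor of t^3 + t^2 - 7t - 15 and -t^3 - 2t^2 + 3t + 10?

t^2 + 4t + 5

Repeated division with remainder:
  t^3 + t^2 - 7t - 15 = (-1)(-t^3 - 2t^2 + 3t + 10) + (-t^2 - 4t - 5)
  -t^3 - 2t^2 + 3t + 10 = (t - 2)(-t^2 - 4t - 5) + (0)
Last nonzero remainder: -t^2 - 4t - 5. Dividing through by -1 gives the monic gcd t^2 + 4t + 5.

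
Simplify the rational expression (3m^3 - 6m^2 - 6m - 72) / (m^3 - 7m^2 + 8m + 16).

Repeated division with remainder:
  3m^3 - 6m^2 - 6m - 72 = (3)(m^3 - 7m^2 + 8m + 16) + (15m^2 - 30m - 120)
  m^3 - 7m^2 + 8m + 16 = ((1/15)m - 1/3)(15m^2 - 30m - 120) + (6m - 24)
  15m^2 - 30m - 120 = ((5/2)m + 5)(6m - 24) + (0)
Last nonzero remainder: 6m - 24. Dividing through by 6 gives the monic gcd m - 4.
Cancel m - 4 from numerator and denominator to get the reduced form.

(3m^2 + 6m + 18)/(m^2 - 3m - 4)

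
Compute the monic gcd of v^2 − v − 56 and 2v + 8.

Repeated division with remainder:
  v^2 − v − 56 = ((1/2)v − 5/2)(2v + 8) + (−36)
  2v + 8 = (−(1/18)v − 2/9)(−36) + (0)
The last nonzero remainder is the constant −36, so the polynomials are coprime and gcd = 1.

1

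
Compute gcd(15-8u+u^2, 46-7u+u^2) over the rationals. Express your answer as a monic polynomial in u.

1

Repeated division with remainder:
  u^2-8u+15 = (u^2-7u+46) + (-u-31)
  u^2-7u+46 = (-u+38)(-u-31) + (1224)
  -u-31 = (-(1/1224)u-31/1224)(1224) + (0)
The last nonzero remainder is the constant 1224, so the polynomials are coprime and gcd = 1.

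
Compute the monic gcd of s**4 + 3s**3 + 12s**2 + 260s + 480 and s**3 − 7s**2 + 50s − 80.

s**2 − 5s + 40

By polynomial division,
  s**4 + 3s**3 + 12s**2 + 260s + 480 = (s + 10)(s**3 − 7s**2 + 50s − 80) + (32s**2 − 160s + 1280)
  s**3 − 7s**2 + 50s − 80 = ((1/32)s − 1/16)(32s**2 − 160s + 1280) + (0)
Last nonzero remainder: 32s**2 − 160s + 1280. Dividing through by 32 gives the monic gcd s**2 − 5s + 40.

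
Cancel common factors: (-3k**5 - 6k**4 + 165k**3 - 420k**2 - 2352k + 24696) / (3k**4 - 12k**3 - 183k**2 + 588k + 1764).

(-k**3 - k**2 + 14k - 196)/(k**2 - 5k - 14)

Repeated division with remainder:
  -3k**5 - 6k**4 + 165k**3 - 420k**2 - 2352k + 24696 = (-k - 6)(3k**4 - 12k**3 - 183k**2 + 588k + 1764) + (-90k**3 - 930k**2 + 2940k + 35280)
  3k**4 - 12k**3 - 183k**2 + 588k + 1764 = (-(1/30)k + 43/90)(-90k**3 - 930k**2 + 2940k + 35280) + ((1078/3)k**2 + (1078/3)k - 15092)
  -90k**3 - 930k**2 + 2940k + 35280 = (-(135/539)k - 180/77)((1078/3)k**2 + (1078/3)k - 15092) + (0)
Last nonzero remainder: (1078/3)k**2 + (1078/3)k - 15092. Dividing through by 1078/3 gives the monic gcd k**2 + k - 42.
Cancel k**2 + k - 42 from numerator and denominator to get the reduced form.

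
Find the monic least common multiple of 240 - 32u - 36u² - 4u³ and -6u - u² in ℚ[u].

By polynomial division,
  -4u³ - 36u² - 32u + 240 = (4u + 12)(-u² - 6u) + (40u + 240)
  -u² - 6u = (-(1/40)u)(40u + 240) + (0)
Last nonzero remainder: 40u + 240. Dividing through by 40 gives the monic gcd u + 6.
Then lcm(f, g) = f·g / gcd(f, g); expanding and making the result monic gives the answer.

-60u + 8u² + 9u³ + u⁴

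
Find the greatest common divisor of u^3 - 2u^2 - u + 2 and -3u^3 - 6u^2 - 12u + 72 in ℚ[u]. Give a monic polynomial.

Repeated division with remainder:
  u^3 - 2u^2 - u + 2 = (-1/3)(-3u^3 - 6u^2 - 12u + 72) + (-4u^2 - 5u + 26)
  -3u^3 - 6u^2 - 12u + 72 = ((3/4)u + 9/16)(-4u^2 - 5u + 26) + (-(459/16)u + 459/8)
  -4u^2 - 5u + 26 = ((64/459)u + 208/459)(-(459/16)u + 459/8) + (0)
Last nonzero remainder: -(459/16)u + 459/8. Dividing through by -459/16 gives the monic gcd u - 2.

u - 2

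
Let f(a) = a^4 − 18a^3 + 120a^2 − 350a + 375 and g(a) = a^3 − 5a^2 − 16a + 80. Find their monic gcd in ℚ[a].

a − 5

Apply the Euclidean algorithm:
  a^4 − 18a^3 + 120a^2 − 350a + 375 = (a − 13)(a^3 − 5a^2 − 16a + 80) + (71a^2 − 638a + 1415)
  a^3 − 5a^2 − 16a + 80 = ((1/71)a + 283/5041)(71a^2 − 638a + 1415) + (−(567/5041)a + 2835/5041)
  71a^2 − 638a + 1415 = (−(357911/567)a + 1426603/567)(−(567/5041)a + 2835/5041) + (0)
Last nonzero remainder: −(567/5041)a + 2835/5041. Dividing through by −567/5041 gives the monic gcd a − 5.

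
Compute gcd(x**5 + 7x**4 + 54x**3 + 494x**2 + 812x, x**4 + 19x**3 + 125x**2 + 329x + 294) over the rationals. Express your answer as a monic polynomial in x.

By polynomial division,
  x**5 + 7x**4 + 54x**3 + 494x**2 + 812x = (x - 12)(x**4 + 19x**3 + 125x**2 + 329x + 294) + (157x**3 + 1665x**2 + 4466x + 3528)
  x**4 + 19x**3 + 125x**2 + 329x + 294 = ((1/157)x + 1318/24649)(157x**3 + 1665x**2 + 4466x + 3528) + ((185493/24649)x**2 + (1669437/24649)x + 2596902/24649)
  157x**3 + 1665x**2 + 4466x + 3528 = ((3869893/185493)x + 295788/8833)((185493/24649)x**2 + (1669437/24649)x + 2596902/24649) + (0)
Last nonzero remainder: (185493/24649)x**2 + (1669437/24649)x + 2596902/24649. Dividing through by 185493/24649 gives the monic gcd x**2 + 9x + 14.

x**2 + 9x + 14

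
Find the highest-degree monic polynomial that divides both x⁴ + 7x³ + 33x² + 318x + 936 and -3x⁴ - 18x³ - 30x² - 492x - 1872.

x² + 10x + 24

Repeated division with remainder:
  x⁴ + 7x³ + 33x² + 318x + 936 = (-1/3)(-3x⁴ - 18x³ - 30x² - 492x - 1872) + (x³ + 23x² + 154x + 312)
  -3x⁴ - 18x³ - 30x² - 492x - 1872 = (-3x + 51)(x³ + 23x² + 154x + 312) + (-741x² - 7410x - 17784)
  x³ + 23x² + 154x + 312 = (-(1/741)x - 1/57)(-741x² - 7410x - 17784) + (0)
Last nonzero remainder: -741x² - 7410x - 17784. Dividing through by -741 gives the monic gcd x² + 10x + 24.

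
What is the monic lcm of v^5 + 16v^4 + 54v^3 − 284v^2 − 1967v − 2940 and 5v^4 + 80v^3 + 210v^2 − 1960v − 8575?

By polynomial division,
  v^5 + 16v^4 + 54v^3 − 284v^2 − 1967v − 2940 = ((1/5)v)(5v^4 + 80v^3 + 210v^2 − 1960v − 8575) + (12v^3 + 108v^2 − 252v − 2940)
  5v^4 + 80v^3 + 210v^2 − 1960v − 8575 = ((5/12)v + 35/12)(12v^3 + 108v^2 − 252v − 2940) + (0)
Last nonzero remainder: 12v^3 + 108v^2 − 252v − 2940. Dividing through by 12 gives the monic gcd v^3 + 9v^2 − 21v − 245.
Then lcm(f, g) = f·g / gcd(f, g); expanding and making the result monic gives the answer.

v^6 + 23v^5 + 166v^4 + 94v^3 − 3955v^2 − 16709v − 20580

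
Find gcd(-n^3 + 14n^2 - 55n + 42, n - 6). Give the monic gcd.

n - 6

Repeated division with remainder:
  -n^3 + 14n^2 - 55n + 42 = (-n^2 + 8n - 7)(n - 6) + (0)
The last nonzero remainder n - 6 is already monic.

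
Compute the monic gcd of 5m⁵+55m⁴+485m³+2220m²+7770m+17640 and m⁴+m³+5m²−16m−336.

m³+5m²+25m+84

Apply the Euclidean algorithm:
  5m⁵+55m⁴+485m³+2220m²+7770m+17640 = (5m+50)(m⁴+m³+5m²−16m−336) + (410m³+2050m²+10250m+34440)
  m⁴+m³+5m²−16m−336 = ((1/410)m−2/205)(410m³+2050m²+10250m+34440) + (0)
Last nonzero remainder: 410m³+2050m²+10250m+34440. Dividing through by 410 gives the monic gcd m³+5m²+25m+84.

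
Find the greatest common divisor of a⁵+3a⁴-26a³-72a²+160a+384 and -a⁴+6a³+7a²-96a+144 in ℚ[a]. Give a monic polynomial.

a³-3a²-16a+48

Repeated division with remainder:
  a⁵+3a⁴-26a³-72a²+160a+384 = (-a-9)(-a⁴+6a³+7a²-96a+144) + (35a³-105a²-560a+1680)
  -a⁴+6a³+7a²-96a+144 = (-(1/35)a+3/35)(35a³-105a²-560a+1680) + (0)
Last nonzero remainder: 35a³-105a²-560a+1680. Dividing through by 35 gives the monic gcd a³-3a²-16a+48.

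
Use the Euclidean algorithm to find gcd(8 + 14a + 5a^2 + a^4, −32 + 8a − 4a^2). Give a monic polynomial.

8 − 2a + a^2

By polynomial division,
  a^4 + 5a^2 + 14a + 8 = (−(1/4)a^2 − (1/2)a − 1/4)(−4a^2 + 8a − 32) + (0)
Last nonzero remainder: −4a^2 + 8a − 32. Dividing through by −4 gives the monic gcd a^2 − 2a + 8.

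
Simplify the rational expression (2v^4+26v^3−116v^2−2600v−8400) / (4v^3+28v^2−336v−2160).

(v^2−3v−70)/(2v−18)

Euclidean algorithm in ℚ[v]:
  2v^4+26v^3−116v^2−2600v−8400 = ((1/2)v+3)(4v^3+28v^2−336v−2160) + (−32v^2−512v−1920)
  4v^3+28v^2−336v−2160 = (−(1/8)v+9/8)(−32v^2−512v−1920) + (0)
Last nonzero remainder: −32v^2−512v−1920. Dividing through by −32 gives the monic gcd v^2+16v+60.
Cancel v^2+16v+60 from numerator and denominator to get the reduced form.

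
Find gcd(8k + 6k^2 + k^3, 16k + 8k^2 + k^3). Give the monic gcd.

4k + k^2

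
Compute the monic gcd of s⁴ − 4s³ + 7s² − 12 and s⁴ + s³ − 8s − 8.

s² − s − 2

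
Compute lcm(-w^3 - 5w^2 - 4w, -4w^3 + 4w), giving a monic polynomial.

Apply the Euclidean algorithm:
  -w^3 - 5w^2 - 4w = (1/4)(-4w^3 + 4w) + (-5w^2 - 5w)
  -4w^3 + 4w = ((4/5)w - 4/5)(-5w^2 - 5w) + (0)
Last nonzero remainder: -5w^2 - 5w. Dividing through by -5 gives the monic gcd w^2 + w.
Then lcm(f, g) = f·g / gcd(f, g); expanding and making the result monic gives the answer.

w^4 + 4w^3 - w^2 - 4w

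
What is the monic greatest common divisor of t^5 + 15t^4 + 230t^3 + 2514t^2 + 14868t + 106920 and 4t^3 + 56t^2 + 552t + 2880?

Apply the Euclidean algorithm:
  t^5 + 15t^4 + 230t^3 + 2514t^2 + 14868t + 106920 = ((1/4)t^2 + (1/4)t + 39/2)(4t^3 + 56t^2 + 552t + 2880) + (564t^2 + 3384t + 50760)
  4t^3 + 56t^2 + 552t + 2880 = ((1/141)t + 8/141)(564t^2 + 3384t + 50760) + (0)
Last nonzero remainder: 564t^2 + 3384t + 50760. Dividing through by 564 gives the monic gcd t^2 + 6t + 90.

t^2 + 6t + 90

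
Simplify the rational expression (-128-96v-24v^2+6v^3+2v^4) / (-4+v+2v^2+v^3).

(-32+2v^2)/(-1+v)

Repeated division with remainder:
  2v^4+6v^3-24v^2-96v-128 = (2v+2)(v^3+2v^2+v-4) + (-30v^2-90v-120)
  v^3+2v^2+v-4 = (-(1/30)v+1/30)(-30v^2-90v-120) + (0)
Last nonzero remainder: -30v^2-90v-120. Dividing through by -30 gives the monic gcd v^2+3v+4.
Cancel v^2+3v+4 from numerator and denominator to get the reduced form.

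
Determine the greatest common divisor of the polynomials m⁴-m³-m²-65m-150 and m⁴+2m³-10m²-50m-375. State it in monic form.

Repeated division with remainder:
  m⁴-m³-m²-65m-150 = (m⁴+2m³-10m²-50m-375) + (-3m³+9m²-15m+225)
  m⁴+2m³-10m²-50m-375 = (-(1/3)m-5/3)(-3m³+9m²-15m+225) + (0)
Last nonzero remainder: -3m³+9m²-15m+225. Dividing through by -3 gives the monic gcd m³-3m²+5m-75.

m³-3m²+5m-75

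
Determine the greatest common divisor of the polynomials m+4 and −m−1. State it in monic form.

1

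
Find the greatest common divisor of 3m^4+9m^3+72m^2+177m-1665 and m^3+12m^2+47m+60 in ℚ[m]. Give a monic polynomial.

m+5

By polynomial division,
  3m^4+9m^3+72m^2+177m-1665 = (3m-27)(m^3+12m^2+47m+60) + (255m^2+1266m-45)
  m^3+12m^2+47m+60 = ((1/255)m+598/21675)(255m^2+1266m-45) + ((88494/7225)m+88494/1445)
  255m^2+1266m-45 = ((614125/29498)m-21675/29498)((88494/7225)m+88494/1445) + (0)
Last nonzero remainder: (88494/7225)m+88494/1445. Dividing through by 88494/7225 gives the monic gcd m+5.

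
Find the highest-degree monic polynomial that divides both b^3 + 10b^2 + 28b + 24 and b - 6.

1

By polynomial division,
  b^3 + 10b^2 + 28b + 24 = (b^2 + 16b + 124)(b - 6) + (768)
  b - 6 = ((1/768)b - 1/128)(768) + (0)
The last nonzero remainder is the constant 768, so the polynomials are coprime and gcd = 1.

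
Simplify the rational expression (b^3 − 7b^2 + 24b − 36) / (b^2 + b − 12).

(b^2 − 4b + 12)/(b + 4)

Repeated division with remainder:
  b^3 − 7b^2 + 24b − 36 = (b − 8)(b^2 + b − 12) + (44b − 132)
  b^2 + b − 12 = ((1/44)b + 1/11)(44b − 132) + (0)
Last nonzero remainder: 44b − 132. Dividing through by 44 gives the monic gcd b − 3.
Cancel b − 3 from numerator and denominator to get the reduced form.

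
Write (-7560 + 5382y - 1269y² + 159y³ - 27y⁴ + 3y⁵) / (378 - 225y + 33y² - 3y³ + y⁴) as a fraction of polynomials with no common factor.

Apply the Euclidean algorithm:
  3y⁵ - 27y⁴ + 159y³ - 1269y² + 5382y - 7560 = (3y - 18)(y⁴ - 3y³ + 33y² - 225y + 378) + (6y³ + 198y - 756)
  y⁴ - 3y³ + 33y² - 225y + 378 = ((1/6)y - 1/2)(6y³ + 198y - 756) + (0)
Last nonzero remainder: 6y³ + 198y - 756. Dividing through by 6 gives the monic gcd y³ + 33y - 126.
Cancel y³ + 33y - 126 from numerator and denominator to get the reduced form.

(60 - 27y + 3y²)/(-3 + y)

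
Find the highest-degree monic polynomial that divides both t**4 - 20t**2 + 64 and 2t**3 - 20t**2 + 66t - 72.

t - 4

Euclidean algorithm in ℚ[t]:
  t**4 - 20t**2 + 64 = ((1/2)t + 5)(2t**3 - 20t**2 + 66t - 72) + (47t**2 - 294t + 424)
  2t**3 - 20t**2 + 66t - 72 = ((2/47)t - 352/2209)(47t**2 - 294t + 424) + ((2450/2209)t - 9800/2209)
  47t**2 - 294t + 424 = ((103823/2450)t - 117077/1225)((2450/2209)t - 9800/2209) + (0)
Last nonzero remainder: (2450/2209)t - 9800/2209. Dividing through by 2450/2209 gives the monic gcd t - 4.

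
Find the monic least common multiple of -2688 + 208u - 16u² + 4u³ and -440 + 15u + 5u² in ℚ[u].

-7392 - 100u + 8u² + 7u³ + u⁴

Apply the Euclidean algorithm:
  4u³ - 16u² + 208u - 2688 = ((4/5)u - 28/5)(5u² + 15u - 440) + (644u - 5152)
  5u² + 15u - 440 = ((5/644)u + 55/644)(644u - 5152) + (0)
Last nonzero remainder: 644u - 5152. Dividing through by 644 gives the monic gcd u - 8.
Then lcm(f, g) = f·g / gcd(f, g); expanding and making the result monic gives the answer.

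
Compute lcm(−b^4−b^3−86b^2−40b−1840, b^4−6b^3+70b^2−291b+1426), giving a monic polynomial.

Euclidean algorithm in ℚ[b]:
  −b^4−b^3−86b^2−40b−1840 = (−1)(b^4−6b^3+70b^2−291b+1426) + (−7b^3−16b^2−331b−414)
  b^4−6b^3+70b^2−291b+1426 = (−(1/7)b+58/49)(−7b^3−16b^2−331b−414) + ((2041/49)b^2+(2041/49)b+93886/49)
  −7b^3−16b^2−331b−414 = (−(343/2041)b−441/2041)((2041/49)b^2+(2041/49)b+93886/49) + (0)
Last nonzero remainder: (2041/49)b^2+(2041/49)b+93886/49. Dividing through by 2041/49 gives the monic gcd b^2+b+46.
Then lcm(f, g) = f·g / gcd(f, g); expanding and making the result monic gives the answer.

b^6−6b^5+110b^4−531b^3+4226b^2−11640b+57040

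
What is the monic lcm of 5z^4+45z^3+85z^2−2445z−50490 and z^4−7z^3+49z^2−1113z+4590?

Euclidean algorithm in ℚ[z]:
  5z^4+45z^3+85z^2−2445z−50490 = (5)(z^4−7z^3+49z^2−1113z+4590) + (80z^3−160z^2+3120z−73440)
  z^4−7z^3+49z^2−1113z+4590 = ((1/80)z−1/16)(80z^3−160z^2+3120z−73440) + (0)
Last nonzero remainder: 80z^3−160z^2+3120z−73440. Dividing through by 80 gives the monic gcd z^3−2z^2+39z−918.
Then lcm(f, g) = f·g / gcd(f, g); expanding and making the result monic gives the answer.

z^5+4z^4−28z^3−574z^2−7653z+50490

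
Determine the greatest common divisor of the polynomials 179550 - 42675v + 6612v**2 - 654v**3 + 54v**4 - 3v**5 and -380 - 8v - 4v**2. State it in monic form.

95 + 2v + v**2

Apply the Euclidean algorithm:
  -3v**5 + 54v**4 - 654v**3 + 6612v**2 - 42675v + 179550 = ((3/4)v**3 - 15v**2 + (489/4)v - 945/2)(-4v**2 - 8v - 380) + (0)
Last nonzero remainder: -4v**2 - 8v - 380. Dividing through by -4 gives the monic gcd v**2 + 2v + 95.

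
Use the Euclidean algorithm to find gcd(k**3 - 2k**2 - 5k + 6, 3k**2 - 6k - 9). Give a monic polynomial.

k - 3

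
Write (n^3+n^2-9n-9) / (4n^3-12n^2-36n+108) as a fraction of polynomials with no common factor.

(n+1)/(4n-12)

By polynomial division,
  n^3+n^2-9n-9 = (1/4)(4n^3-12n^2-36n+108) + (4n^2-36)
  4n^3-12n^2-36n+108 = (n-3)(4n^2-36) + (0)
Last nonzero remainder: 4n^2-36. Dividing through by 4 gives the monic gcd n^2-9.
Cancel n^2-9 from numerator and denominator to get the reduced form.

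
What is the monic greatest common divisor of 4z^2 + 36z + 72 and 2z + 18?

Euclidean algorithm in ℚ[z]:
  4z^2 + 36z + 72 = (2z)(2z + 18) + (72)
  2z + 18 = ((1/36)z + 1/4)(72) + (0)
The last nonzero remainder is the constant 72, so the polynomials are coprime and gcd = 1.

1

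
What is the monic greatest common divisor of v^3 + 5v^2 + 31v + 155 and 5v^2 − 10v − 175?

v + 5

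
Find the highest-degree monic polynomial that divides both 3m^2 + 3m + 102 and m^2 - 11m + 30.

Apply the Euclidean algorithm:
  3m^2 + 3m + 102 = (3)(m^2 - 11m + 30) + (36m + 12)
  m^2 - 11m + 30 = ((1/36)m - 17/54)(36m + 12) + (304/9)
  36m + 12 = ((81/76)m + 27/76)(304/9) + (0)
The last nonzero remainder is the constant 304/9, so the polynomials are coprime and gcd = 1.

1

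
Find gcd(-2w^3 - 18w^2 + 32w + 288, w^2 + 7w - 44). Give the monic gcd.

w - 4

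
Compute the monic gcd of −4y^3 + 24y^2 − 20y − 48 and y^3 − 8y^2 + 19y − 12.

Euclidean algorithm in ℚ[y]:
  −4y^3 + 24y^2 − 20y − 48 = (−4)(y^3 − 8y^2 + 19y − 12) + (−8y^2 + 56y − 96)
  y^3 − 8y^2 + 19y − 12 = (−(1/8)y + 1/8)(−8y^2 + 56y − 96) + (0)
Last nonzero remainder: −8y^2 + 56y − 96. Dividing through by −8 gives the monic gcd y^2 − 7y + 12.

y^2 − 7y + 12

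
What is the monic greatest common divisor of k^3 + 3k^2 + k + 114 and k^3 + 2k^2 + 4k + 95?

k^2 − 3k + 19

By polynomial division,
  k^3 + 3k^2 + k + 114 = (k^3 + 2k^2 + 4k + 95) + (k^2 − 3k + 19)
  k^3 + 2k^2 + 4k + 95 = (k + 5)(k^2 − 3k + 19) + (0)
The last nonzero remainder k^2 − 3k + 19 is already monic.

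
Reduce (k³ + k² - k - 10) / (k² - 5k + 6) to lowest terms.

(k² + 3k + 5)/(k - 3)

Apply the Euclidean algorithm:
  k³ + k² - k - 10 = (k + 6)(k² - 5k + 6) + (23k - 46)
  k² - 5k + 6 = ((1/23)k - 3/23)(23k - 46) + (0)
Last nonzero remainder: 23k - 46. Dividing through by 23 gives the monic gcd k - 2.
Cancel k - 2 from numerator and denominator to get the reduced form.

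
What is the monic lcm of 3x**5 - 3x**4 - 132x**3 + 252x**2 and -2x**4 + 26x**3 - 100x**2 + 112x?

Repeated division with remainder:
  3x**5 - 3x**4 - 132x**3 + 252x**2 = (-(3/2)x - 18)(-2x**4 + 26x**3 - 100x**2 + 112x) + (186x**3 - 1380x**2 + 2016x)
  -2x**4 + 26x**3 - 100x**2 + 112x = (-(1/93)x + 173/2883)(186x**3 - 1380x**2 + 2016x) + ((4312/961)x**2 - (8624/961)x)
  186x**3 - 1380x**2 + 2016x = ((89373/2156)x - 17298/77)((4312/961)x**2 - (8624/961)x) + (0)
Last nonzero remainder: (4312/961)x**2 - (8624/961)x. Dividing through by 4312/961 gives the monic gcd x**2 - 2x.
Then lcm(f, g) = f·g / gcd(f, g); expanding and making the result monic gives the answer.

x**7 - 12x**6 - 5x**5 + 540x**4 - 2156x**3 + 2352x**2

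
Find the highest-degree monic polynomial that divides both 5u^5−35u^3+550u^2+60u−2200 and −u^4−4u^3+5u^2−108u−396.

By polynomial division,
  5u^5−35u^3+550u^2+60u−2200 = (−5u+20)(−u^4−4u^3+5u^2−108u−396) + (70u^3−90u^2+240u+5720)
  −u^4−4u^3+5u^2−108u−396 = (−(1/70)u−37/490)(70u^3−90u^2+240u+5720) + ((80/49)u^2−(400/49)u+1760/49)
  70u^3−90u^2+240u+5720 = ((343/8)u+637/4)((80/49)u^2−(400/49)u+1760/49) + (0)
Last nonzero remainder: (80/49)u^2−(400/49)u+1760/49. Dividing through by 80/49 gives the monic gcd u^2−5u+22.

u^2−5u+22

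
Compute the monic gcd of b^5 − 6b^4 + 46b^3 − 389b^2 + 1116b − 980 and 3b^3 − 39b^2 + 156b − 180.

Repeated division with remainder:
  b^5 − 6b^4 + 46b^3 − 389b^2 + 1116b − 980 = ((1/3)b^2 + (7/3)b + 85/3)(3b^3 − 39b^2 + 156b − 180) + (412b^2 − 2884b + 4120)
  3b^3 − 39b^2 + 156b − 180 = ((3/412)b − 9/206)(412b^2 − 2884b + 4120) + (0)
Last nonzero remainder: 412b^2 − 2884b + 4120. Dividing through by 412 gives the monic gcd b^2 − 7b + 10.

b^2 − 7b + 10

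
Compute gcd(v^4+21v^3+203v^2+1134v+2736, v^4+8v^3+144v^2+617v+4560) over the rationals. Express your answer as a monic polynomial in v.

v^2+7v+57

Repeated division with remainder:
  v^4+21v^3+203v^2+1134v+2736 = (v^4+8v^3+144v^2+617v+4560) + (13v^3+59v^2+517v-1824)
  v^4+8v^3+144v^2+617v+4560 = ((1/13)v+45/169)(13v^3+59v^2+517v-1824) + ((14960/169)v^2+(104720/169)v+852720/169)
  13v^3+59v^2+517v-1824 = ((2197/14960)v-338/935)((14960/169)v^2+(104720/169)v+852720/169) + (0)
Last nonzero remainder: (14960/169)v^2+(104720/169)v+852720/169. Dividing through by 14960/169 gives the monic gcd v^2+7v+57.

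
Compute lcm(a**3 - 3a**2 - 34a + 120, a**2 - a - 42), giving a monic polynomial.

Euclidean algorithm in ℚ[a]:
  a**3 - 3a**2 - 34a + 120 = (a - 2)(a**2 - a - 42) + (6a + 36)
  a**2 - a - 42 = ((1/6)a - 7/6)(6a + 36) + (0)
Last nonzero remainder: 6a + 36. Dividing through by 6 gives the monic gcd a + 6.
Then lcm(f, g) = f·g / gcd(f, g); expanding and making the result monic gives the answer.

a**4 - 10a**3 - 13a**2 + 358a - 840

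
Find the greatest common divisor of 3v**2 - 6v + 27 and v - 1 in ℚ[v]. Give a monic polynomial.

By polynomial division,
  3v**2 - 6v + 27 = (3v - 3)(v - 1) + (24)
  v - 1 = ((1/24)v - 1/24)(24) + (0)
The last nonzero remainder is the constant 24, so the polynomials are coprime and gcd = 1.

1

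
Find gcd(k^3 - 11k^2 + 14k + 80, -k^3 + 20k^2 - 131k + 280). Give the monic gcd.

Euclidean algorithm in ℚ[k]:
  k^3 - 11k^2 + 14k + 80 = (-1)(-k^3 + 20k^2 - 131k + 280) + (9k^2 - 117k + 360)
  -k^3 + 20k^2 - 131k + 280 = (-(1/9)k + 7/9)(9k^2 - 117k + 360) + (0)
Last nonzero remainder: 9k^2 - 117k + 360. Dividing through by 9 gives the monic gcd k^2 - 13k + 40.

k^2 - 13k + 40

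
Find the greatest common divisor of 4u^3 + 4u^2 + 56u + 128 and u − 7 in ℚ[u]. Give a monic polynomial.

Repeated division with remainder:
  4u^3 + 4u^2 + 56u + 128 = (4u^2 + 32u + 280)(u − 7) + (2088)
  u − 7 = ((1/2088)u − 7/2088)(2088) + (0)
The last nonzero remainder is the constant 2088, so the polynomials are coprime and gcd = 1.

1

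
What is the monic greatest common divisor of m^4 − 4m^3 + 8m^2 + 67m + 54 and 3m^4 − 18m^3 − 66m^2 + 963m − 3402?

Repeated division with remainder:
  m^4 − 4m^3 + 8m^2 + 67m + 54 = (1/3)(3m^4 − 18m^3 − 66m^2 + 963m − 3402) + (2m^3 + 30m^2 − 254m + 1188)
  3m^4 − 18m^3 − 66m^2 + 963m − 3402 = ((3/2)m − 63/2)(2m^3 + 30m^2 − 254m + 1188) + (1260m^2 − 8820m + 34020)
  2m^3 + 30m^2 − 254m + 1188 = ((1/630)m + 11/315)(1260m^2 − 8820m + 34020) + (0)
Last nonzero remainder: 1260m^2 − 8820m + 34020. Dividing through by 1260 gives the monic gcd m^2 − 7m + 27.

m^2 − 7m + 27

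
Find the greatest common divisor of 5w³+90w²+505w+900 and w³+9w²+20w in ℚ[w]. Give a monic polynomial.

Repeated division with remainder:
  5w³+90w²+505w+900 = (5)(w³+9w²+20w) + (45w²+405w+900)
  w³+9w²+20w = ((1/45)w)(45w²+405w+900) + (0)
Last nonzero remainder: 45w²+405w+900. Dividing through by 45 gives the monic gcd w²+9w+20.

w²+9w+20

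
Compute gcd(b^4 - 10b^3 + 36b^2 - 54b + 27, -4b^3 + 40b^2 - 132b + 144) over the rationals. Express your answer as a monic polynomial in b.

b^2 - 6b + 9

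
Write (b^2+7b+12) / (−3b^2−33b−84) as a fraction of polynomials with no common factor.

By polynomial division,
  b^2+7b+12 = (−1/3)(−3b^2−33b−84) + (−4b−16)
  −3b^2−33b−84 = ((3/4)b+21/4)(−4b−16) + (0)
Last nonzero remainder: −4b−16. Dividing through by −4 gives the monic gcd b+4.
Cancel b+4 from numerator and denominator to get the reduced form.

(−b−3)/(3b+21)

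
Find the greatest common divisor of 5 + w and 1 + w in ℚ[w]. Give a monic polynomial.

1

Apply the Euclidean algorithm:
  w + 5 = (w + 1) + (4)
  w + 1 = ((1/4)w + 1/4)(4) + (0)
The last nonzero remainder is the constant 4, so the polynomials are coprime and gcd = 1.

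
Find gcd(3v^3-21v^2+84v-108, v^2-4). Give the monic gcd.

Apply the Euclidean algorithm:
  3v^3-21v^2+84v-108 = (3v-21)(v^2-4) + (96v-192)
  v^2-4 = ((1/96)v+1/48)(96v-192) + (0)
Last nonzero remainder: 96v-192. Dividing through by 96 gives the monic gcd v-2.

v-2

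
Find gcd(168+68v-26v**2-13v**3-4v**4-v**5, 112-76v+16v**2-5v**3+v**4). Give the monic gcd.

-28+12v-v**2+v**3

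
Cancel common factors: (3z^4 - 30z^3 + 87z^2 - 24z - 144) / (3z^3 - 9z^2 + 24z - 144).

(z^3 - 6z^2 + 5z + 12)/(z^2 + z + 12)

By polynomial division,
  3z^4 - 30z^3 + 87z^2 - 24z - 144 = (z - 7)(3z^3 - 9z^2 + 24z - 144) + (288z - 1152)
  3z^3 - 9z^2 + 24z - 144 = ((1/96)z^2 + (1/96)z + 1/8)(288z - 1152) + (0)
Last nonzero remainder: 288z - 1152. Dividing through by 288 gives the monic gcd z - 4.
Cancel z - 4 from numerator and denominator to get the reduced form.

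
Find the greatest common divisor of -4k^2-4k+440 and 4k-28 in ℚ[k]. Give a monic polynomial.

1

Repeated division with remainder:
  -4k^2-4k+440 = (-k-8)(4k-28) + (216)
  4k-28 = ((1/54)k-7/54)(216) + (0)
The last nonzero remainder is the constant 216, so the polynomials are coprime and gcd = 1.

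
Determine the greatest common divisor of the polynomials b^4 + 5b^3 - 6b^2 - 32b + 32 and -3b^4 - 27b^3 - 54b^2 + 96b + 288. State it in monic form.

b^3 + 6b^2 - 32

Repeated division with remainder:
  b^4 + 5b^3 - 6b^2 - 32b + 32 = (-1/3)(-3b^4 - 27b^3 - 54b^2 + 96b + 288) + (-4b^3 - 24b^2 + 128)
  -3b^4 - 27b^3 - 54b^2 + 96b + 288 = ((3/4)b + 9/4)(-4b^3 - 24b^2 + 128) + (0)
Last nonzero remainder: -4b^3 - 24b^2 + 128. Dividing through by -4 gives the monic gcd b^3 + 6b^2 - 32.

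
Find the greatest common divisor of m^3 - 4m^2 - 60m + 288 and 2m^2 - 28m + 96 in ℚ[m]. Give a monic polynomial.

Euclidean algorithm in ℚ[m]:
  m^3 - 4m^2 - 60m + 288 = ((1/2)m + 5)(2m^2 - 28m + 96) + (32m - 192)
  2m^2 - 28m + 96 = ((1/16)m - 1/2)(32m - 192) + (0)
Last nonzero remainder: 32m - 192. Dividing through by 32 gives the monic gcd m - 6.

m - 6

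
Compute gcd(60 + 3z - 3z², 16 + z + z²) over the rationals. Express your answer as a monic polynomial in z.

Repeated division with remainder:
  -3z² + 3z + 60 = (-3)(z² + z + 16) + (6z + 108)
  z² + z + 16 = ((1/6)z - 17/6)(6z + 108) + (322)
  6z + 108 = ((3/161)z + 54/161)(322) + (0)
The last nonzero remainder is the constant 322, so the polynomials are coprime and gcd = 1.

1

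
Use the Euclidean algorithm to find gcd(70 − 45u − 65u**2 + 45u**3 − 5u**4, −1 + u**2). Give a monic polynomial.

Repeated division with remainder:
  −5u**4 + 45u**3 − 65u**2 − 45u + 70 = (−5u**2 + 45u − 70)(u**2 − 1) + (0)
The last nonzero remainder u**2 − 1 is already monic.

−1 + u**2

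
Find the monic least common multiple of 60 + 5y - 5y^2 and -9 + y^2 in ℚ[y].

36 - 9y - 4y^2 + y^3

Repeated division with remainder:
  -5y^2 + 5y + 60 = (-5)(y^2 - 9) + (5y + 15)
  y^2 - 9 = ((1/5)y - 3/5)(5y + 15) + (0)
Last nonzero remainder: 5y + 15. Dividing through by 5 gives the monic gcd y + 3.
Then lcm(f, g) = f·g / gcd(f, g); expanding and making the result monic gives the answer.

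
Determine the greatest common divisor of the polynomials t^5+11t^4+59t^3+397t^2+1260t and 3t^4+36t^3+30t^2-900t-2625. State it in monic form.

t^2+12t+35

Euclidean algorithm in ℚ[t]:
  t^5+11t^4+59t^3+397t^2+1260t = ((1/3)t-1/3)(3t^4+36t^3+30t^2-900t-2625) + (61t^3+707t^2+1835t-875)
  3t^4+36t^3+30t^2-900t-2625 = ((3/61)t+75/3721)(61t^3+707t^2+1835t-875) + (-(277200/3721)t^2-(3326400/3721)t-9702000/3721)
  61t^3+707t^2+1835t-875 = (-(226981/277200)t+3721/11088)(-(277200/3721)t^2-(3326400/3721)t-9702000/3721) + (0)
Last nonzero remainder: -(277200/3721)t^2-(3326400/3721)t-9702000/3721. Dividing through by -277200/3721 gives the monic gcd t^2+12t+35.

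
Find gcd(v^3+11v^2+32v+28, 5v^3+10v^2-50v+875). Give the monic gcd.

v+7

Euclidean algorithm in ℚ[v]:
  v^3+11v^2+32v+28 = (1/5)(5v^3+10v^2-50v+875) + (9v^2+42v-147)
  5v^3+10v^2-50v+875 = ((5/9)v-40/27)(9v^2+42v-147) + ((845/9)v+5915/9)
  9v^2+42v-147 = ((81/845)v-189/845)((845/9)v+5915/9) + (0)
Last nonzero remainder: (845/9)v+5915/9. Dividing through by 845/9 gives the monic gcd v+7.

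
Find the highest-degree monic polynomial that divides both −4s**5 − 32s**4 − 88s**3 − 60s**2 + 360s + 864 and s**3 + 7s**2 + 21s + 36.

s**3 + 7s**2 + 21s + 36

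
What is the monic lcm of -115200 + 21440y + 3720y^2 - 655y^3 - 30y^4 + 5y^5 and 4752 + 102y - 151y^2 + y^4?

By polynomial division,
  5y^5 - 30y^4 - 655y^3 + 3720y^2 + 21440y - 115200 = (5y - 30)(y^4 - 151y^2 + 102y + 4752) + (100y^3 - 1320y^2 + 740y + 27360)
  y^4 - 151y^2 + 102y + 4752 = ((1/100)y + 33/250)(100y^3 - 1320y^2 + 740y + 27360) + ((396/25)y^2 - (6732/25)y + 28512/25)
  100y^3 - 1320y^2 + 740y + 27360 = ((625/99)y + 2375/99)((396/25)y^2 - (6732/25)y + 28512/25) + (0)
Last nonzero remainder: (396/25)y^2 - (6732/25)y + 28512/25. Dividing through by 396/25 gives the monic gcd y^2 - 17y + 72.
Then lcm(f, g) = f·g / gcd(f, g); expanding and making the result monic gives the answer.

-1520640 - 108672y + 98960y^2 + 8290y^3 - 1879y^4 - 167y^5 + 11y^6 + y^7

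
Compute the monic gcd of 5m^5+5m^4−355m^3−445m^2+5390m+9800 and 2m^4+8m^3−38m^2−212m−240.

m^3+m^2−22m−40

Repeated division with remainder:
  5m^5+5m^4−355m^3−445m^2+5390m+9800 = ((5/2)m−15/2)(2m^4+8m^3−38m^2−212m−240) + (−200m^3−200m^2+4400m+8000)
  2m^4+8m^3−38m^2−212m−240 = (−(1/100)m−3/100)(−200m^3−200m^2+4400m+8000) + (0)
Last nonzero remainder: −200m^3−200m^2+4400m+8000. Dividing through by −200 gives the monic gcd m^3+m^2−22m−40.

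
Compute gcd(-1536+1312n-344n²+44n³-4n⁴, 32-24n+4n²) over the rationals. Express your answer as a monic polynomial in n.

By polynomial division,
  -4n⁴+44n³-344n²+1312n-1536 = (-n²+5n-48)(4n²-24n+32) + (0)
Last nonzero remainder: 4n²-24n+32. Dividing through by 4 gives the monic gcd n²-6n+8.

8-6n+n²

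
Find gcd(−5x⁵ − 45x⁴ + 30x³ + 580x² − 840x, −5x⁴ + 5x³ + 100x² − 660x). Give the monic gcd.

Repeated division with remainder:
  −5x⁵ − 45x⁴ + 30x³ + 580x² − 840x = (x + 10)(−5x⁴ + 5x³ + 100x² − 660x) + (−120x³ + 240x² + 5760x)
  −5x⁴ + 5x³ + 100x² − 660x = ((1/24)x + 1/24)(−120x³ + 240x² + 5760x) + (−150x² − 900x)
  −120x³ + 240x² + 5760x = ((4/5)x − 32/5)(−150x² − 900x) + (0)
Last nonzero remainder: −150x² − 900x. Dividing through by −150 gives the monic gcd x² + 6x.

x² + 6x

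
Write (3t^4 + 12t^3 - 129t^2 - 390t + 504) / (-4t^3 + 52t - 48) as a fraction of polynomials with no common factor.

(-3t^2 - 3t + 126)/(4t - 12)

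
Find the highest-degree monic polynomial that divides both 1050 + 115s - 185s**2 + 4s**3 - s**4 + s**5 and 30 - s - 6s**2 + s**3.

By polynomial division,
  s**5 - s**4 + 4s**3 - 185s**2 + 115s + 1050 = (s**2 + 5s + 35)(s**3 - 6s**2 - s + 30) + (0)
The last nonzero remainder s**3 - 6s**2 - s + 30 is already monic.

30 - s - 6s**2 + s**3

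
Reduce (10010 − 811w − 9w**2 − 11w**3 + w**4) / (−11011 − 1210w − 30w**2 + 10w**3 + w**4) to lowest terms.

(−10 + w)/(11 + w)

By polynomial division,
  w**4 − 11w**3 − 9w**2 − 811w + 10010 = (w**4 + 10w**3 − 30w**2 − 1210w − 11011) + (−21w**3 + 21w**2 + 399w + 21021)
  w**4 + 10w**3 − 30w**2 − 1210w − 11011 = (−(1/21)w − 11/21)(−21w**3 + 21w**2 + 399w + 21021) + (0)
Last nonzero remainder: −21w**3 + 21w**2 + 399w + 21021. Dividing through by −21 gives the monic gcd w**3 − w**2 − 19w − 1001.
Cancel w**3 − w**2 − 19w − 1001 from numerator and denominator to get the reduced form.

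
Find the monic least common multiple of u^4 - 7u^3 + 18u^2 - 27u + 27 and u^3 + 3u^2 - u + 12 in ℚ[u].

u^5 - 3u^4 - 10u^3 + 45u^2 - 81u + 108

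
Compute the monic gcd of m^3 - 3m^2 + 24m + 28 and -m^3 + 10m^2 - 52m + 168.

Repeated division with remainder:
  m^3 - 3m^2 + 24m + 28 = (-1)(-m^3 + 10m^2 - 52m + 168) + (7m^2 - 28m + 196)
  -m^3 + 10m^2 - 52m + 168 = (-(1/7)m + 6/7)(7m^2 - 28m + 196) + (0)
Last nonzero remainder: 7m^2 - 28m + 196. Dividing through by 7 gives the monic gcd m^2 - 4m + 28.

m^2 - 4m + 28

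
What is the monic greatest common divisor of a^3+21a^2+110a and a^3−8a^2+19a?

a

Apply the Euclidean algorithm:
  a^3+21a^2+110a = (a^3−8a^2+19a) + (29a^2+91a)
  a^3−8a^2+19a = ((1/29)a−323/841)(29a^2+91a) + ((45372/841)a)
  29a^2+91a = ((24389/45372)a+76531/45372)((45372/841)a) + (0)
Last nonzero remainder: (45372/841)a. Dividing through by 45372/841 gives the monic gcd a.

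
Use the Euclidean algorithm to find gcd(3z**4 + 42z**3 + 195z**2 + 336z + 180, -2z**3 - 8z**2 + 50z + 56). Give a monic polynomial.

z + 1

Euclidean algorithm in ℚ[z]:
  3z**4 + 42z**3 + 195z**2 + 336z + 180 = (-(3/2)z - 15)(-2z**3 - 8z**2 + 50z + 56) + (150z**2 + 1170z + 1020)
  -2z**3 - 8z**2 + 50z + 56 = (-(1/75)z + 19/375)(150z**2 + 1170z + 1020) + ((108/25)z + 108/25)
  150z**2 + 1170z + 1020 = ((625/18)z + 2125/9)((108/25)z + 108/25) + (0)
Last nonzero remainder: (108/25)z + 108/25. Dividing through by 108/25 gives the monic gcd z + 1.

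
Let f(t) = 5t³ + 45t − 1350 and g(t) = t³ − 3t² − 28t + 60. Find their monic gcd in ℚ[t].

Repeated division with remainder:
  5t³ + 45t − 1350 = (5)(t³ − 3t² − 28t + 60) + (15t² + 185t − 1650)
  t³ − 3t² − 28t + 60 = ((1/15)t − 46/45)(15t² + 185t − 1650) + ((2440/9)t − 4880/3)
  15t² + 185t − 1650 = ((27/488)t + 495/488)((2440/9)t − 4880/3) + (0)
Last nonzero remainder: (2440/9)t − 4880/3. Dividing through by 2440/9 gives the monic gcd t − 6.

t − 6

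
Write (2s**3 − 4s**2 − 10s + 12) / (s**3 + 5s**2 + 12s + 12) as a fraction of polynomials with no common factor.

(2s**2 − 8s + 6)/(s**2 + 3s + 6)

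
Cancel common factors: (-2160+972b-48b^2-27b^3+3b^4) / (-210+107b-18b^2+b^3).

(-72+6b+3b^2)/(-7+b)

Repeated division with remainder:
  3b^4-27b^3-48b^2+972b-2160 = (3b+27)(b^3-18b^2+107b-210) + (117b^2-1287b+3510)
  b^3-18b^2+107b-210 = ((1/117)b-7/117)(117b^2-1287b+3510) + (0)
Last nonzero remainder: 117b^2-1287b+3510. Dividing through by 117 gives the monic gcd b^2-11b+30.
Cancel b^2-11b+30 from numerator and denominator to get the reduced form.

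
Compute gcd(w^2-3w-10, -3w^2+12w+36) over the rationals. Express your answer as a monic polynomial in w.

w+2

Euclidean algorithm in ℚ[w]:
  w^2-3w-10 = (-1/3)(-3w^2+12w+36) + (w+2)
  -3w^2+12w+36 = (-3w+18)(w+2) + (0)
The last nonzero remainder w+2 is already monic.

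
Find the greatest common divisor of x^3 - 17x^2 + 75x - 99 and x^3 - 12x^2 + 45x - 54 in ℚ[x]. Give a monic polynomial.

Repeated division with remainder:
  x^3 - 17x^2 + 75x - 99 = (x^3 - 12x^2 + 45x - 54) + (-5x^2 + 30x - 45)
  x^3 - 12x^2 + 45x - 54 = (-(1/5)x + 6/5)(-5x^2 + 30x - 45) + (0)
Last nonzero remainder: -5x^2 + 30x - 45. Dividing through by -5 gives the monic gcd x^2 - 6x + 9.

x^2 - 6x + 9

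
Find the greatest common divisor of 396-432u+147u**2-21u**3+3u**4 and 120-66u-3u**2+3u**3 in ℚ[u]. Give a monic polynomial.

By polynomial division,
  3u**4-21u**3+147u**2-432u+396 = (u-6)(3u**3-3u**2-66u+120) + (195u**2-948u+1116)
  3u**3-3u**2-66u+120 = ((1/65)u+251/4225)(195u**2-948u+1116) + (-(113442/4225)u+226884/4225)
  195u**2-948u+1116 = (-(274625/37814)u+392925/18907)(-(113442/4225)u+226884/4225) + (0)
Last nonzero remainder: -(113442/4225)u+226884/4225. Dividing through by -113442/4225 gives the monic gcd u-2.

-2+u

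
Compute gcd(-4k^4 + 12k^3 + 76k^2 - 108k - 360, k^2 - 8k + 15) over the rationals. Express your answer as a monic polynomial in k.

k^2 - 8k + 15

Repeated division with remainder:
  -4k^4 + 12k^3 + 76k^2 - 108k - 360 = (-4k^2 - 20k - 24)(k^2 - 8k + 15) + (0)
The last nonzero remainder k^2 - 8k + 15 is already monic.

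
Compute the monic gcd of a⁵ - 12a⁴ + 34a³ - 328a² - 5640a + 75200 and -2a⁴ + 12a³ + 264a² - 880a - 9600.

a³ - 12a² - 60a + 800

Repeated division with remainder:
  a⁵ - 12a⁴ + 34a³ - 328a² - 5640a + 75200 = (-(1/2)a + 3)(-2a⁴ + 12a³ + 264a² - 880a - 9600) + (130a³ - 1560a² - 7800a + 104000)
  -2a⁴ + 12a³ + 264a² - 880a - 9600 = (-(1/65)a - 6/65)(130a³ - 1560a² - 7800a + 104000) + (0)
Last nonzero remainder: 130a³ - 1560a² - 7800a + 104000. Dividing through by 130 gives the monic gcd a³ - 12a² - 60a + 800.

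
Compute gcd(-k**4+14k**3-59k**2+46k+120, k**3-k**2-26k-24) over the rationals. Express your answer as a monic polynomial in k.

k**2-5k-6

Euclidean algorithm in ℚ[k]:
  -k**4+14k**3-59k**2+46k+120 = (-k+13)(k**3-k**2-26k-24) + (-72k**2+360k+432)
  k**3-k**2-26k-24 = (-(1/72)k-1/18)(-72k**2+360k+432) + (0)
Last nonzero remainder: -72k**2+360k+432. Dividing through by -72 gives the monic gcd k**2-5k-6.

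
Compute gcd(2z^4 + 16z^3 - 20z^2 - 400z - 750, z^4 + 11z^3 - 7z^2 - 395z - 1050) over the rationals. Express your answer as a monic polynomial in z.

Repeated division with remainder:
  2z^4 + 16z^3 - 20z^2 - 400z - 750 = (2)(z^4 + 11z^3 - 7z^2 - 395z - 1050) + (-6z^3 - 6z^2 + 390z + 1350)
  z^4 + 11z^3 - 7z^2 - 395z - 1050 = (-(1/6)z - 5/3)(-6z^3 - 6z^2 + 390z + 1350) + (48z^2 + 480z + 1200)
  -6z^3 - 6z^2 + 390z + 1350 = (-(1/8)z + 9/8)(48z^2 + 480z + 1200) + (0)
Last nonzero remainder: 48z^2 + 480z + 1200. Dividing through by 48 gives the monic gcd z^2 + 10z + 25.

z^2 + 10z + 25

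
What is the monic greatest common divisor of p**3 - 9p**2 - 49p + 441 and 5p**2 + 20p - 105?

p + 7

Apply the Euclidean algorithm:
  p**3 - 9p**2 - 49p + 441 = ((1/5)p - 13/5)(5p**2 + 20p - 105) + (24p + 168)
  5p**2 + 20p - 105 = ((5/24)p - 5/8)(24p + 168) + (0)
Last nonzero remainder: 24p + 168. Dividing through by 24 gives the monic gcd p + 7.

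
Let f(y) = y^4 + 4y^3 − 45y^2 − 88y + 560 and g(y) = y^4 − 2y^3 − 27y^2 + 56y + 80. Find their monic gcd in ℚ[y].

y^3 − 3y^2 − 24y + 80

Apply the Euclidean algorithm:
  y^4 + 4y^3 − 45y^2 − 88y + 560 = (y^4 − 2y^3 − 27y^2 + 56y + 80) + (6y^3 − 18y^2 − 144y + 480)
  y^4 − 2y^3 − 27y^2 + 56y + 80 = ((1/6)y + 1/6)(6y^3 − 18y^2 − 144y + 480) + (0)
Last nonzero remainder: 6y^3 − 18y^2 − 144y + 480. Dividing through by 6 gives the monic gcd y^3 − 3y^2 − 24y + 80.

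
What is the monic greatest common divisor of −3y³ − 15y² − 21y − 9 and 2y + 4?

Apply the Euclidean algorithm:
  −3y³ − 15y² − 21y − 9 = (−(3/2)y² − (9/2)y − 3/2)(2y + 4) + (−3)
  2y + 4 = (−(2/3)y − 4/3)(−3) + (0)
The last nonzero remainder is the constant −3, so the polynomials are coprime and gcd = 1.

1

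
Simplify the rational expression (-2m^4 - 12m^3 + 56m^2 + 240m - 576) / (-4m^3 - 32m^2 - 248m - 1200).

(m^3 - 28m + 48)/(2m^2 + 4m + 100)

By polynomial division,
  -2m^4 - 12m^3 + 56m^2 + 240m - 576 = ((1/2)m - 1)(-4m^3 - 32m^2 - 248m - 1200) + (148m^2 + 592m - 1776)
  -4m^3 - 32m^2 - 248m - 1200 = (-(1/37)m - 4/37)(148m^2 + 592m - 1776) + (-232m - 1392)
  148m^2 + 592m - 1776 = (-(37/58)m + 37/29)(-232m - 1392) + (0)
Last nonzero remainder: -232m - 1392. Dividing through by -232 gives the monic gcd m + 6.
Cancel m + 6 from numerator and denominator to get the reduced form.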